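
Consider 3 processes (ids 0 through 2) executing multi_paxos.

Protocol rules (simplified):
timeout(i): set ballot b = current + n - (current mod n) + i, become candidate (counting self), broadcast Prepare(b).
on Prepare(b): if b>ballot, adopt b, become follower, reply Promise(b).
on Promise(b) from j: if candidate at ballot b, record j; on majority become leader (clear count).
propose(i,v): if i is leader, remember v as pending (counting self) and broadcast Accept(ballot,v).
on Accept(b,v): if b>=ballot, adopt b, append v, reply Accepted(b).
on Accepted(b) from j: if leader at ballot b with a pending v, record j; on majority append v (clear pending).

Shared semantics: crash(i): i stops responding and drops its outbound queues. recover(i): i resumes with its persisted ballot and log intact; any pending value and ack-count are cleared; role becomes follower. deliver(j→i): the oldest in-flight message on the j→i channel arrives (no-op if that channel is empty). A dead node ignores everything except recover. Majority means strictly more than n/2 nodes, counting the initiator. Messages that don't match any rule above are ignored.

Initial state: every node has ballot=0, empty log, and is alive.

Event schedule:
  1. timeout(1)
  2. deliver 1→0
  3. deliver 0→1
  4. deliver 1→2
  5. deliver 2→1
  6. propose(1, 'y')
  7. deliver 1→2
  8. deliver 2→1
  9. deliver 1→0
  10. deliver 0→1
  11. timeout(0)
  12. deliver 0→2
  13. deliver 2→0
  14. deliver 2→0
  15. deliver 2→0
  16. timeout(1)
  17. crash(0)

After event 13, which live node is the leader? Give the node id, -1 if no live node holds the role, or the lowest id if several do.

[1] timeout(1) → N1(cand b4 [-])
[2] deliver 1→0 → N0(foll b4 [-])
[3] deliver 0→1 → N1(lead b4 [-])
[4] deliver 1→2 → N2(foll b4 [-])
[5] deliver 2→1 → ∅
[6] propose(1,'y') → ∅
[7] deliver 1→2 → N2(foll b4 [y])
[8] deliver 2→1 → N1(lead b4 [y])
[9] deliver 1→0 → N0(foll b4 [y])
[10] deliver 0→1 → ∅
[11] timeout(0) → N0(cand b6 [y])
[12] deliver 0→2 → N2(foll b6 [y])
[13] deliver 2→0 → N0(lead b6 [y])

0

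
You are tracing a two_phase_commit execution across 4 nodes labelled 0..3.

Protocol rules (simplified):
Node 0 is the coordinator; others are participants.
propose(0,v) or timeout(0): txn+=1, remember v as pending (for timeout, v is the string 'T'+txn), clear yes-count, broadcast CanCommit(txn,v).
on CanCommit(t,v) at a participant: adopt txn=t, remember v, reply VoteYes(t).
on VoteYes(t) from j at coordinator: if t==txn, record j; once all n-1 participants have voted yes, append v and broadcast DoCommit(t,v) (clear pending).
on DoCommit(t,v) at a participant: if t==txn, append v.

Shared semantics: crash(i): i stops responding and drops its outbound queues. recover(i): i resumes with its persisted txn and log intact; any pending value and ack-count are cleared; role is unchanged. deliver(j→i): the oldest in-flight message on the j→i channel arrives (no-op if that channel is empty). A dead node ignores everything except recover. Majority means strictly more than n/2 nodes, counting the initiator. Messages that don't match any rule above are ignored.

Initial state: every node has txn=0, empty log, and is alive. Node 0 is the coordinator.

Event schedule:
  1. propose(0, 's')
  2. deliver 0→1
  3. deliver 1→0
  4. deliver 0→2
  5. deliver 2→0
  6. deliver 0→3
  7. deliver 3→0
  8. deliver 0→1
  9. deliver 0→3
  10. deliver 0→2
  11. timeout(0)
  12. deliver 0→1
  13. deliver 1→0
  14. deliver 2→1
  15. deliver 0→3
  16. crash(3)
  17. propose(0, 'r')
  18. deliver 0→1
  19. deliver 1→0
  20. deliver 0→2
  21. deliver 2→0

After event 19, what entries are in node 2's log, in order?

s

[1] propose(0,'s') → N0(coor t1 [-])
[2] deliver 0→1 → N1(part t1 [-])
[3] deliver 1→0 → ∅
[4] deliver 0→2 → N2(part t1 [-])
[5] deliver 2→0 → ∅
[6] deliver 0→3 → N3(part t1 [-])
[7] deliver 3→0 → N0(coor t1 [s])
[8] deliver 0→1 → N1(part t1 [s])
[9] deliver 0→3 → N3(part t1 [s])
[10] deliver 0→2 → N2(part t1 [s])
[11] timeout(0) → N0(coor t2 [s])
[12] deliver 0→1 → N1(part t2 [s])
[13] deliver 1→0 → ∅
[14] deliver 2→1 → ∅
[15] deliver 0→3 → N3(part t2 [s])
[16] crash(3) → N3(✗part t2 [s])
[17] propose(0,'r') → N0(coor t3 [s])
[18] deliver 0→1 → N1(part t3 [s])
[19] deliver 1→0 → ∅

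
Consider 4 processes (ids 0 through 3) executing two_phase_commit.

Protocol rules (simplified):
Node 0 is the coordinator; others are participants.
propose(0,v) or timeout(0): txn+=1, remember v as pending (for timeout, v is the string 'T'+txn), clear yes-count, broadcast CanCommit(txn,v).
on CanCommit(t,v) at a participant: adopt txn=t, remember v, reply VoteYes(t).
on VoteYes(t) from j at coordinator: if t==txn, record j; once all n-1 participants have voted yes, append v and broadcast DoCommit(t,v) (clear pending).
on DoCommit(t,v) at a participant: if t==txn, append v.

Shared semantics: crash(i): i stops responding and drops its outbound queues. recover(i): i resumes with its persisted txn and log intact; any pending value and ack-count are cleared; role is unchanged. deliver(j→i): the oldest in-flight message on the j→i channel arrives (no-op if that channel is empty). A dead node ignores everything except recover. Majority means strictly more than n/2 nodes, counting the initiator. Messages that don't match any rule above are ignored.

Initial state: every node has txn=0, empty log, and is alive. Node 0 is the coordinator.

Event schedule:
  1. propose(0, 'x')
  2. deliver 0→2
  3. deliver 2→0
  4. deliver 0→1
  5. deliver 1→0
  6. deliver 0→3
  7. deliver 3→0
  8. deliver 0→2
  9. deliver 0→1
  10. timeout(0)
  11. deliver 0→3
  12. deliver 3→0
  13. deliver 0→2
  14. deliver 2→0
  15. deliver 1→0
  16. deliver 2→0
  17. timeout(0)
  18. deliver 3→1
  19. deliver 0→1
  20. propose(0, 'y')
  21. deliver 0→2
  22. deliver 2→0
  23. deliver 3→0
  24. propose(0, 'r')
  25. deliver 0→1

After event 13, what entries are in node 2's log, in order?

x

e1 propose(0,'x'): 0[coor,t=1,-]
e2 deliver 0→2: 2[part,t=1,-]
e3 deliver 2→0: ·
e4 deliver 0→1: 1[part,t=1,-]
e5 deliver 1→0: ·
e6 deliver 0→3: 3[part,t=1,-]
e7 deliver 3→0: 0[coor,t=1,x]
e8 deliver 0→2: 2[part,t=1,x]
e9 deliver 0→1: 1[part,t=1,x]
e10 timeout(0): 0[coor,t=2,x]
e11 deliver 0→3: 3[part,t=1,x]
e12 deliver 3→0: ·
e13 deliver 0→2: 2[part,t=2,x]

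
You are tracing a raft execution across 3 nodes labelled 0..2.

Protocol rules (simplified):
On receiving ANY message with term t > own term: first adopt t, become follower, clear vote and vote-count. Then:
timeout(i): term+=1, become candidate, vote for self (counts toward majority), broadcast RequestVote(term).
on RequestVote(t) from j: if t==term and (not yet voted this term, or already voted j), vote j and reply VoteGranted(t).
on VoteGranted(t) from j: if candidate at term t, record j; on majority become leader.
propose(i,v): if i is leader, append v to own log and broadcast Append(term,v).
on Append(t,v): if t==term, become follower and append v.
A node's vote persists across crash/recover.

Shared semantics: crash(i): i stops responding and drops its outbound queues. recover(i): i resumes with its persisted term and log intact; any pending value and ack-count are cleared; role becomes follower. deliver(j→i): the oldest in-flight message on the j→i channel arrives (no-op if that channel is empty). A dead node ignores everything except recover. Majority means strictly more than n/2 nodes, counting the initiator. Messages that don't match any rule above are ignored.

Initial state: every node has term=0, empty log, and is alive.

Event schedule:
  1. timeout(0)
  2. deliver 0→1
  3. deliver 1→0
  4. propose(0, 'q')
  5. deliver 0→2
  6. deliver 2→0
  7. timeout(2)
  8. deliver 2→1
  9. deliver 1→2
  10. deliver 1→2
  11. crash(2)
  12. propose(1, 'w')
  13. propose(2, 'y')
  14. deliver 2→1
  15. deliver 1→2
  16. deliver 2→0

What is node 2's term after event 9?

2

e1 timeout(0): 0[cand,t=1,-]
e2 deliver 0→1: 1[foll,t=1,-]
e3 deliver 1→0: 0[lead,t=1,-]
e4 propose(0,'q'): 0[lead,t=1,q]
e5 deliver 0→2: 2[foll,t=1,-]
e6 deliver 2→0: ·
e7 timeout(2): 2[cand,t=2,-]
e8 deliver 2→1: 1[foll,t=2,-]
e9 deliver 1→2: 2[lead,t=2,-]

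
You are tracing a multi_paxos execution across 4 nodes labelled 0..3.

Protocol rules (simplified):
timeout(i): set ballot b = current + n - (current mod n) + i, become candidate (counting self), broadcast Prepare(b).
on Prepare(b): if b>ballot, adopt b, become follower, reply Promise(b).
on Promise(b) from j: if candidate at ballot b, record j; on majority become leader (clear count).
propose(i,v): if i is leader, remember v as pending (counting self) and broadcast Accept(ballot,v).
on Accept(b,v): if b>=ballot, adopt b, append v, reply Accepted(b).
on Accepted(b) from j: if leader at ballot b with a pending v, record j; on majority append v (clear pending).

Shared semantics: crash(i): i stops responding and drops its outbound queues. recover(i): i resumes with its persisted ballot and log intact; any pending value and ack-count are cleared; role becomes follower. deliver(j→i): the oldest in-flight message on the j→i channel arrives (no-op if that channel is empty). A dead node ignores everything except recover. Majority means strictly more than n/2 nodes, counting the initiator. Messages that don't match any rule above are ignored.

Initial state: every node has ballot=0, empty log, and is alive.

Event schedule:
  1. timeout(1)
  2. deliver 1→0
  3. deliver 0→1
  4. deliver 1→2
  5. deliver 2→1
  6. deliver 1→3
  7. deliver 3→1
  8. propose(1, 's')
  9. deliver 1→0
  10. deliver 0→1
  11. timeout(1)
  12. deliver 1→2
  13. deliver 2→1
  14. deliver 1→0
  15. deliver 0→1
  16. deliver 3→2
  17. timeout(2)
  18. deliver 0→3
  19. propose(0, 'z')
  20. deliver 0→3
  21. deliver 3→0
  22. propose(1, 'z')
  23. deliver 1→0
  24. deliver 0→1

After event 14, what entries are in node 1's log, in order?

empty

[1] timeout(1) → N1(cand b5 [-])
[2] deliver 1→0 → N0(foll b5 [-])
[3] deliver 0→1 → ∅
[4] deliver 1→2 → N2(foll b5 [-])
[5] deliver 2→1 → N1(lead b5 [-])
[6] deliver 1→3 → N3(foll b5 [-])
[7] deliver 3→1 → ∅
[8] propose(1,'s') → ∅
[9] deliver 1→0 → N0(foll b5 [s])
[10] deliver 0→1 → ∅
[11] timeout(1) → N1(cand b9 [-])
[12] deliver 1→2 → N2(foll b5 [s])
[13] deliver 2→1 → ∅
[14] deliver 1→0 → N0(foll b9 [s])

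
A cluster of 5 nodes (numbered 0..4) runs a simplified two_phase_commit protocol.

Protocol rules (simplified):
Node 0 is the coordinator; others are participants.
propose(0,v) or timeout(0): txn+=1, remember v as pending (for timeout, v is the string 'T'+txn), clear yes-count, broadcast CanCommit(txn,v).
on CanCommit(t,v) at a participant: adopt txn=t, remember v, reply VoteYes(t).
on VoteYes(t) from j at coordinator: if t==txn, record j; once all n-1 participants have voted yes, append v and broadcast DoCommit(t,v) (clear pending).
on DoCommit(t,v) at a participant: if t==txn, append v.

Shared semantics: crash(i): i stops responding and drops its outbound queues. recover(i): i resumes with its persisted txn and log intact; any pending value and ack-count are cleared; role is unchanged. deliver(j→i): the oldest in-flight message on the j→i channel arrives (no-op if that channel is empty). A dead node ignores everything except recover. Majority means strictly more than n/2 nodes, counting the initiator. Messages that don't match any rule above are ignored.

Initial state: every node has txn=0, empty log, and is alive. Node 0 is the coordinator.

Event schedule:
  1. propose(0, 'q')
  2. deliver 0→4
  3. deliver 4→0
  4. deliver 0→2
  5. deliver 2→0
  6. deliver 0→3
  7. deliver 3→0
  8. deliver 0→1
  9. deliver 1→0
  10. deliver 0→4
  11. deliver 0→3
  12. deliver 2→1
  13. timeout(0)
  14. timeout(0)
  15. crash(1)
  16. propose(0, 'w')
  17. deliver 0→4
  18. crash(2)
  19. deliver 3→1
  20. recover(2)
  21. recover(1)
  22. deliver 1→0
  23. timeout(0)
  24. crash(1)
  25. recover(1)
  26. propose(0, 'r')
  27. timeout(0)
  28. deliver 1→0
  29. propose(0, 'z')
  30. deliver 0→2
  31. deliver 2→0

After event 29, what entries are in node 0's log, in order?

1. propose(0,'q'):  <0:coor t1 ->
2. deliver 0→4:  <4:part t1 ->
3. deliver 4→0:  nop
4. deliver 0→2:  <2:part t1 ->
5. deliver 2→0:  nop
6. deliver 0→3:  <3:part t1 ->
7. deliver 3→0:  nop
8. deliver 0→1:  <1:part t1 ->
9. deliver 1→0:  <0:coor t1 q>
10. deliver 0→4:  <4:part t1 q>
11. deliver 0→3:  <3:part t1 q>
12. deliver 2→1:  nop
13. timeout(0):  <0:coor t2 q>
14. timeout(0):  <0:coor t3 q>
15. crash(1):  <1:✗part t1 ->
16. propose(0,'w'):  <0:coor t4 q>
17. deliver 0→4:  <4:part t2 q>
18. crash(2):  <2:✗part t1 ->
19. deliver 3→1:  nop
20. recover(2):  <2:part t1 ->
21. recover(1):  <1:part t1 ->
22. deliver 1→0:  nop
23. timeout(0):  <0:coor t5 q>
24. crash(1):  <1:✗part t1 ->
25. recover(1):  <1:part t1 ->
26. propose(0,'r'):  <0:coor t6 q>
27. timeout(0):  <0:coor t7 q>
28. deliver 1→0:  nop
29. propose(0,'z'):  <0:coor t8 q>

q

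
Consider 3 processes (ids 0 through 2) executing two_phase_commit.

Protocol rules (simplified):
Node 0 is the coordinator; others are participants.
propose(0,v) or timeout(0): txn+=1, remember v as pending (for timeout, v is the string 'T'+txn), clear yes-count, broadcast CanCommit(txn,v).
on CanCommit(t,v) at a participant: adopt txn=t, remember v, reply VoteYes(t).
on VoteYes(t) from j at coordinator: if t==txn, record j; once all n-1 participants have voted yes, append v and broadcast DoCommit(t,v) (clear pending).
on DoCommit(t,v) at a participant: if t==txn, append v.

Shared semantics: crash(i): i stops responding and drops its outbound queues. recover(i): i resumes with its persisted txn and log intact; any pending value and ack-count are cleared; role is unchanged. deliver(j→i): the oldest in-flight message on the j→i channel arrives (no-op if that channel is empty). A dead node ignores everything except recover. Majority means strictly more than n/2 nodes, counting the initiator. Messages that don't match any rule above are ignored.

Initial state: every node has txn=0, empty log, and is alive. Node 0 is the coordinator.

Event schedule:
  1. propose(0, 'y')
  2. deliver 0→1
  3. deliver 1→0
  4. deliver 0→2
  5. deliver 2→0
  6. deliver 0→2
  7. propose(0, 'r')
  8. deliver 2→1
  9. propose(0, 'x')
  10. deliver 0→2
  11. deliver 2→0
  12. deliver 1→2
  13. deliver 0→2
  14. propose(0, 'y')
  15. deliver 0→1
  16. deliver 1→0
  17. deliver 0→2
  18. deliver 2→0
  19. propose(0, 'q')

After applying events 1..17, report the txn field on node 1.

1

step 1 propose(0,'y'): 0={coor,t=1,log=-}
step 2 deliver 0→1: 1={part,t=1,log=-}
step 3 deliver 1→0: —
step 4 deliver 0→2: 2={part,t=1,log=-}
step 5 deliver 2→0: 0={coor,t=1,log=y}
step 6 deliver 0→2: 2={part,t=1,log=y}
step 7 propose(0,'r'): 0={coor,t=2,log=y}
step 8 deliver 2→1: —
step 9 propose(0,'x'): 0={coor,t=3,log=y}
step 10 deliver 0→2: 2={part,t=2,log=y}
step 11 deliver 2→0: —
step 12 deliver 1→2: —
step 13 deliver 0→2: 2={part,t=3,log=y}
step 14 propose(0,'y'): 0={coor,t=4,log=y}
step 15 deliver 0→1: 1={part,t=1,log=y}
step 16 deliver 1→0: —
step 17 deliver 0→2: 2={part,t=4,log=y}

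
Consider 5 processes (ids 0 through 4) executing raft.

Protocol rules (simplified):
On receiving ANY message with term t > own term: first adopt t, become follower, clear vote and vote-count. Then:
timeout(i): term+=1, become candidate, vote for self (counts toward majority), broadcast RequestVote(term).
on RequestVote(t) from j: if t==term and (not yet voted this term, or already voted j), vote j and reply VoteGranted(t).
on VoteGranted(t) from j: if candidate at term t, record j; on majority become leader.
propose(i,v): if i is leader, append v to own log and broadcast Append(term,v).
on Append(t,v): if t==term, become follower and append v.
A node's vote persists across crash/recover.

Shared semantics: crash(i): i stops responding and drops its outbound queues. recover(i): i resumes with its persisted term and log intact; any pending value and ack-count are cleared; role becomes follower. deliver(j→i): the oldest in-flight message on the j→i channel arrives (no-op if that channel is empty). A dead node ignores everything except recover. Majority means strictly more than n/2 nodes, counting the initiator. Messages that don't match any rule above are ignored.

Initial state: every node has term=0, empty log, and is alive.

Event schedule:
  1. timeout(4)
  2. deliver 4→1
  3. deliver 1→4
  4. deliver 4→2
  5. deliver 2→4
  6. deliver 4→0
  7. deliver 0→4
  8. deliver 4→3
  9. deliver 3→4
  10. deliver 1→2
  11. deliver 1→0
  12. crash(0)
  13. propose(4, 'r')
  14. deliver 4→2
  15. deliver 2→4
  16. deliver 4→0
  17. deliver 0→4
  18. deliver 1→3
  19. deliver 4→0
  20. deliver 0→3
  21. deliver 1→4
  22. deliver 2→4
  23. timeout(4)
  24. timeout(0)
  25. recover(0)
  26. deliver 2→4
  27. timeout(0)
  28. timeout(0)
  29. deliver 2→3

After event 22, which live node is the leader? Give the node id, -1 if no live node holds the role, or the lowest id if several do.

4

[1] timeout(4) → N4(cand t1 [-])
[2] deliver 4→1 → N1(foll t1 [-])
[3] deliver 1→4 → ∅
[4] deliver 4→2 → N2(foll t1 [-])
[5] deliver 2→4 → N4(lead t1 [-])
[6] deliver 4→0 → N0(foll t1 [-])
[7] deliver 0→4 → ∅
[8] deliver 4→3 → N3(foll t1 [-])
[9] deliver 3→4 → ∅
[10] deliver 1→2 → ∅
[11] deliver 1→0 → ∅
[12] crash(0) → N0(✗foll t1 [-])
[13] propose(4,'r') → N4(lead t1 [r])
[14] deliver 4→2 → N2(foll t1 [r])
[15] deliver 2→4 → ∅
[16] deliver 4→0 → ∅
[17] deliver 0→4 → ∅
[18] deliver 1→3 → ∅
[19] deliver 4→0 → ∅
[20] deliver 0→3 → ∅
[21] deliver 1→4 → ∅
[22] deliver 2→4 → ∅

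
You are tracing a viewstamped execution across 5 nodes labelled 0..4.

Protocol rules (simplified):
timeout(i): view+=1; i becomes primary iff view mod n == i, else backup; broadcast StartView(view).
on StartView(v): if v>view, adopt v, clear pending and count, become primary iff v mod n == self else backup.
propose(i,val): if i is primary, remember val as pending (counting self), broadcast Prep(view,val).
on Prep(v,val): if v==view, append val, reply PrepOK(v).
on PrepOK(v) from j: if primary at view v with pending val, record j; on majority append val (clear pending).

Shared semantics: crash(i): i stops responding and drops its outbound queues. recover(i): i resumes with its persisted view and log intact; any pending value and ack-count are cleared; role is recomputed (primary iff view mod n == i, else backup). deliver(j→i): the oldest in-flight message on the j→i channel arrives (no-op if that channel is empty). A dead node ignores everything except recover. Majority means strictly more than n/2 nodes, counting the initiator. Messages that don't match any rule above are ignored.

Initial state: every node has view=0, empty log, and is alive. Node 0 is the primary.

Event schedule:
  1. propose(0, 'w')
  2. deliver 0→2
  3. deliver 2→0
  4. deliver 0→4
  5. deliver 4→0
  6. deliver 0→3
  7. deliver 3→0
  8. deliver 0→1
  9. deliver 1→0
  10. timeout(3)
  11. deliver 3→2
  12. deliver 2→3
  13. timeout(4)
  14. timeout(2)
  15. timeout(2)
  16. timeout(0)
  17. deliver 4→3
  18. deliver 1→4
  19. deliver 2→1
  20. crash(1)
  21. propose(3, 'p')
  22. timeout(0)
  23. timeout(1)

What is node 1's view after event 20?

step 1 propose(0,'w'): —
step 2 deliver 0→2: 2={back,v=0,log=w}
step 3 deliver 2→0: —
step 4 deliver 0→4: 4={back,v=0,log=w}
step 5 deliver 4→0: 0={prim,v=0,log=w}
step 6 deliver 0→3: 3={back,v=0,log=w}
step 7 deliver 3→0: —
step 8 deliver 0→1: 1={back,v=0,log=w}
step 9 deliver 1→0: —
step 10 timeout(3): 3={back,v=1,log=w}
step 11 deliver 3→2: 2={back,v=1,log=w}
step 12 deliver 2→3: —
step 13 timeout(4): 4={back,v=1,log=w}
step 14 timeout(2): 2={prim,v=2,log=w}
step 15 timeout(2): 2={back,v=3,log=w}
step 16 timeout(0): 0={back,v=1,log=w}
step 17 deliver 4→3: —
step 18 deliver 1→4: —
step 19 deliver 2→1: 1={back,v=2,log=w}
step 20 crash(1): 1={✗back,v=2,log=w}

2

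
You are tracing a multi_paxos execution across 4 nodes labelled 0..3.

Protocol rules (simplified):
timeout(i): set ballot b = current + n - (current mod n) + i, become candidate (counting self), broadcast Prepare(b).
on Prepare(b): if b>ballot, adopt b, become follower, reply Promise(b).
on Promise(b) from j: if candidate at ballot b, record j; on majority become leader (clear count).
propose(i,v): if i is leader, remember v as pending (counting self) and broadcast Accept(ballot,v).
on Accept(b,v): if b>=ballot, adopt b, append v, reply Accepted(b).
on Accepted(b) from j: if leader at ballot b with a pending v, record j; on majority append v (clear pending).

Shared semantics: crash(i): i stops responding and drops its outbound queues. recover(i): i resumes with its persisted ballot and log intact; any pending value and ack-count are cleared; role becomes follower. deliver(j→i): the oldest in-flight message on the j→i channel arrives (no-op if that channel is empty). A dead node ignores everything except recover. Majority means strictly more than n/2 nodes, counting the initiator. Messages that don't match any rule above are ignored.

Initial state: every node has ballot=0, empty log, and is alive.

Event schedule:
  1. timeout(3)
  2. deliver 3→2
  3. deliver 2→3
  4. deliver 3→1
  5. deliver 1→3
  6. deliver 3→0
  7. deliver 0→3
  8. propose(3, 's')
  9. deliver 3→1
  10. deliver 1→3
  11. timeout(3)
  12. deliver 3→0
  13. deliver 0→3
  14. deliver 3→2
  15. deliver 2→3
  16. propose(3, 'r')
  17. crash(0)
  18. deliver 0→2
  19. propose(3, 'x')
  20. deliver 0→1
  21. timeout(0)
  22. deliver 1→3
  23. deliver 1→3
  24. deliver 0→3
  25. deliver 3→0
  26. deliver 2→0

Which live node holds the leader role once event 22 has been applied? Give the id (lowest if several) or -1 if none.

-1

[1] timeout(3) → N3(cand b7 [-])
[2] deliver 3→2 → N2(foll b7 [-])
[3] deliver 2→3 → ∅
[4] deliver 3→1 → N1(foll b7 [-])
[5] deliver 1→3 → N3(lead b7 [-])
[6] deliver 3→0 → N0(foll b7 [-])
[7] deliver 0→3 → ∅
[8] propose(3,'s') → ∅
[9] deliver 3→1 → N1(foll b7 [s])
[10] deliver 1→3 → ∅
[11] timeout(3) → N3(cand b11 [-])
[12] deliver 3→0 → N0(foll b7 [s])
[13] deliver 0→3 → ∅
[14] deliver 3→2 → N2(foll b7 [s])
[15] deliver 2→3 → ∅
[16] propose(3,'r') → ∅
[17] crash(0) → N0(✗foll b7 [s])
[18] deliver 0→2 → ∅
[19] propose(3,'x') → ∅
[20] deliver 0→1 → ∅
[21] timeout(0) → ∅
[22] deliver 1→3 → ∅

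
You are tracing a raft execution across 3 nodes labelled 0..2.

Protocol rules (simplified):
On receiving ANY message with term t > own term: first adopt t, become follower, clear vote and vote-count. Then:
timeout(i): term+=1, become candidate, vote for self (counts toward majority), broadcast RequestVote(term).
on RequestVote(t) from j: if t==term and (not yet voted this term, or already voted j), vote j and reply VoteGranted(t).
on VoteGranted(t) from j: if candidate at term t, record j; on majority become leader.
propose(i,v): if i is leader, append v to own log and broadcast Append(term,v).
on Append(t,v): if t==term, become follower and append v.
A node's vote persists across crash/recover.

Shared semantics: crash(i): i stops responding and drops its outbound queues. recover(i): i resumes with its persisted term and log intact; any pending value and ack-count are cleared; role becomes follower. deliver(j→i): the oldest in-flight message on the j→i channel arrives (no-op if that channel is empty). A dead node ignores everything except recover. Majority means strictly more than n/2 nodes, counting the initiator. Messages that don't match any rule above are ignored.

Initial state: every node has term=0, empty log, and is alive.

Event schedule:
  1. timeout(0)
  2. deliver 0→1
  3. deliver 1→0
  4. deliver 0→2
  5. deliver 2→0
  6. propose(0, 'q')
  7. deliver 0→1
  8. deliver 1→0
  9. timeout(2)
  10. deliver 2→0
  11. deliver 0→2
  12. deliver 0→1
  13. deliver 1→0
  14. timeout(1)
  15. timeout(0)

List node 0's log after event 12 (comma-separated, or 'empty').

after 1 — timeout(0): n0:cand/t1/[-]
after 2 — deliver 0→1: n1:foll/t1/[-]
after 3 — deliver 1→0: n0:lead/t1/[-]
after 4 — deliver 0→2: n2:foll/t1/[-]
after 5 — deliver 2→0: ·
after 6 — propose(0,'q'): n0:lead/t1/[q]
after 7 — deliver 0→1: n1:foll/t1/[q]
after 8 — deliver 1→0: ·
after 9 — timeout(2): n2:cand/t2/[-]
after 10 — deliver 2→0: n0:foll/t2/[q]
after 11 — deliver 0→2: ·
after 12 — deliver 0→1: ·

q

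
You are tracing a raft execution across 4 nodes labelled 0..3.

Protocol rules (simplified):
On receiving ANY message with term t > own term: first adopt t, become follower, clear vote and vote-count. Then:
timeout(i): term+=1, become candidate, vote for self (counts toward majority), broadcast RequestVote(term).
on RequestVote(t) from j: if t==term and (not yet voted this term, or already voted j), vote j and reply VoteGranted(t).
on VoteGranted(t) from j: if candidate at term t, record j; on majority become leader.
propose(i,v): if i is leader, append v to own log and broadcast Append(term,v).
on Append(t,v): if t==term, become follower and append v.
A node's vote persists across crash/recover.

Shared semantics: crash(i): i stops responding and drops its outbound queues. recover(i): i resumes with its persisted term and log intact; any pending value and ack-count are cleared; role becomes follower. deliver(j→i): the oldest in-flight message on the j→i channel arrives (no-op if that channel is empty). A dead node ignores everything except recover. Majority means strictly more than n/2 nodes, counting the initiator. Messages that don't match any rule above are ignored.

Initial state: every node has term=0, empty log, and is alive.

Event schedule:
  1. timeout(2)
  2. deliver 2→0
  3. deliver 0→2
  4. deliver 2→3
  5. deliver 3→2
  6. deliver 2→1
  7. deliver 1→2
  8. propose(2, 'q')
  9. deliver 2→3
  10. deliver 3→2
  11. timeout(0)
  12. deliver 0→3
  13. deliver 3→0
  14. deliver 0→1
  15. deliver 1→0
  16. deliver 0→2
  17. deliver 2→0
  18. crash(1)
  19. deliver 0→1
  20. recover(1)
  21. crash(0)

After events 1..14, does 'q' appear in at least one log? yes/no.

yes

step 1 timeout(2): 2={cand,t=1,log=-}
step 2 deliver 2→0: 0={foll,t=1,log=-}
step 3 deliver 0→2: —
step 4 deliver 2→3: 3={foll,t=1,log=-}
step 5 deliver 3→2: 2={lead,t=1,log=-}
step 6 deliver 2→1: 1={foll,t=1,log=-}
step 7 deliver 1→2: —
step 8 propose(2,'q'): 2={lead,t=1,log=q}
step 9 deliver 2→3: 3={foll,t=1,log=q}
step 10 deliver 3→2: —
step 11 timeout(0): 0={cand,t=2,log=-}
step 12 deliver 0→3: 3={foll,t=2,log=q}
step 13 deliver 3→0: —
step 14 deliver 0→1: 1={foll,t=2,log=-}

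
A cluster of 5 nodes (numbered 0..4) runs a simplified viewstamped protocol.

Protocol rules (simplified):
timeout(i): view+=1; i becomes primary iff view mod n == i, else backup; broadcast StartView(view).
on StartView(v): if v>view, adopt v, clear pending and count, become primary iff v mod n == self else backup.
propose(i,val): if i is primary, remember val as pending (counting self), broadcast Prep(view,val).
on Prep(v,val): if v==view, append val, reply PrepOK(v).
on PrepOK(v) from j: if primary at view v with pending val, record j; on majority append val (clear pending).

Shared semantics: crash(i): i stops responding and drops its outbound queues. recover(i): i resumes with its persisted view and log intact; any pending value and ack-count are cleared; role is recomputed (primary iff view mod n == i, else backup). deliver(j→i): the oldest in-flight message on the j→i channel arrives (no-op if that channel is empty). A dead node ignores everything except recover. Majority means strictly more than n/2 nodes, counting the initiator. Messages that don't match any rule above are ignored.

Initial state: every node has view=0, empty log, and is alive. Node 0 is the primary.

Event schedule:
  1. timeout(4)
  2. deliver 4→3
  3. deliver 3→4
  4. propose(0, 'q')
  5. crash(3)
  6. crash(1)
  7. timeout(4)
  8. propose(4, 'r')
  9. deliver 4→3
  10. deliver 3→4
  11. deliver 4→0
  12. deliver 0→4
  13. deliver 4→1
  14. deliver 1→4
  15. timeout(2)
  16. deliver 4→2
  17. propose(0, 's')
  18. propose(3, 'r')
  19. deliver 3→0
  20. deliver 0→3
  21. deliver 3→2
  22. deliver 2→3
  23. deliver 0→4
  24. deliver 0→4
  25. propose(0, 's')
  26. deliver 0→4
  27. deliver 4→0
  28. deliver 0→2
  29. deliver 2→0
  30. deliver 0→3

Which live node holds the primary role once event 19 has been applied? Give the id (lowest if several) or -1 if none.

e1 timeout(4): 4[back,v=1,-]
e2 deliver 4→3: 3[back,v=1,-]
e3 deliver 3→4: ·
e4 propose(0,'q'): ·
e5 crash(3): 3[✗back,v=1,-]
e6 crash(1): 1[✗back,v=0,-]
e7 timeout(4): 4[back,v=2,-]
e8 propose(4,'r'): ·
e9 deliver 4→3: ·
e10 deliver 3→4: ·
e11 deliver 4→0: 0[back,v=1,-]
e12 deliver 0→4: ·
e13 deliver 4→1: ·
e14 deliver 1→4: ·
e15 timeout(2): 2[back,v=1,-]
e16 deliver 4→2: ·
e17 propose(0,'s'): ·
e18 propose(3,'r'): ·
e19 deliver 3→0: ·

-1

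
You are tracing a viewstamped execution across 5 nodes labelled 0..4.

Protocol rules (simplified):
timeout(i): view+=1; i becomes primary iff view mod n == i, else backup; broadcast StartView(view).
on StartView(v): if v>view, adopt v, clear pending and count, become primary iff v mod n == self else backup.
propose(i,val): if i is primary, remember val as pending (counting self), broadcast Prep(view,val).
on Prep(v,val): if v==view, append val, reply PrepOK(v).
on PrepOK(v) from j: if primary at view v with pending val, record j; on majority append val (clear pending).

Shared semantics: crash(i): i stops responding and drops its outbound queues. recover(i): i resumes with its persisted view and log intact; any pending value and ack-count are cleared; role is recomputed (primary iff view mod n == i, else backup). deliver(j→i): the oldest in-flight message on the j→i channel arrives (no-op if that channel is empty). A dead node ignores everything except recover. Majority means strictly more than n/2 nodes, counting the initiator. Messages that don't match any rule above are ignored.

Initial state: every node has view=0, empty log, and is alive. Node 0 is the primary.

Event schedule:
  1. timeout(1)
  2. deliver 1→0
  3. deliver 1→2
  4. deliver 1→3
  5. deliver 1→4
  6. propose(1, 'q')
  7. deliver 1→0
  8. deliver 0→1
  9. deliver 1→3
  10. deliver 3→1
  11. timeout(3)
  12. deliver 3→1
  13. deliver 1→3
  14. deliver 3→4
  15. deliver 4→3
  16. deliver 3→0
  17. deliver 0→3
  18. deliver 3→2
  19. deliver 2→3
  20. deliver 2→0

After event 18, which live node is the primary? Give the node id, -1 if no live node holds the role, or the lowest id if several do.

step 1 timeout(1): 1={prim,v=1,log=-}
step 2 deliver 1→0: 0={back,v=1,log=-}
step 3 deliver 1→2: 2={back,v=1,log=-}
step 4 deliver 1→3: 3={back,v=1,log=-}
step 5 deliver 1→4: 4={back,v=1,log=-}
step 6 propose(1,'q'): —
step 7 deliver 1→0: 0={back,v=1,log=q}
step 8 deliver 0→1: —
step 9 deliver 1→3: 3={back,v=1,log=q}
step 10 deliver 3→1: 1={prim,v=1,log=q}
step 11 timeout(3): 3={back,v=2,log=q}
step 12 deliver 3→1: 1={back,v=2,log=q}
step 13 deliver 1→3: —
step 14 deliver 3→4: 4={back,v=2,log=-}
step 15 deliver 4→3: —
step 16 deliver 3→0: 0={back,v=2,log=q}
step 17 deliver 0→3: —
step 18 deliver 3→2: 2={prim,v=2,log=-}

2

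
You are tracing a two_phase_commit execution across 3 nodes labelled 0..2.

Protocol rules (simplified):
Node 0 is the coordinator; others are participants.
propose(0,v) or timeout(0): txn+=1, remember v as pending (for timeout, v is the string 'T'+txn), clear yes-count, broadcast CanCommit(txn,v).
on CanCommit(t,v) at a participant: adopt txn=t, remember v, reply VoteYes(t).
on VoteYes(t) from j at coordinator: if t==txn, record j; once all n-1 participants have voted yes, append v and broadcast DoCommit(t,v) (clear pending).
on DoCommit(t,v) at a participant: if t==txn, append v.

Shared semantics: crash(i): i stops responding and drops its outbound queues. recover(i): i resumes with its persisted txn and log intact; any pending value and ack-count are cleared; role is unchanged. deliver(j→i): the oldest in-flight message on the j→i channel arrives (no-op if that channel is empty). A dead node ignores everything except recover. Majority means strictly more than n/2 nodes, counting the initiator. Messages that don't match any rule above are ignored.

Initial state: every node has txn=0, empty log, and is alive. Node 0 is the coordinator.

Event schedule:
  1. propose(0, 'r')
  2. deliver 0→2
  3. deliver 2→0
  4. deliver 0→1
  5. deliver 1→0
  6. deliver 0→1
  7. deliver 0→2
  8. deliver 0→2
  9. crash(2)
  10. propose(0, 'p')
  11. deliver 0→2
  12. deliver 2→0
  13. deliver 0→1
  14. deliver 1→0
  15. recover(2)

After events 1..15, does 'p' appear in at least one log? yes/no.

1. propose(0,'r'):  <0:coor t1 ->
2. deliver 0→2:  <2:part t1 ->
3. deliver 2→0:  nop
4. deliver 0→1:  <1:part t1 ->
5. deliver 1→0:  <0:coor t1 r>
6. deliver 0→1:  <1:part t1 r>
7. deliver 0→2:  <2:part t1 r>
8. deliver 0→2:  nop
9. crash(2):  <2:✗part t1 r>
10. propose(0,'p'):  <0:coor t2 r>
11. deliver 0→2:  nop
12. deliver 2→0:  nop
13. deliver 0→1:  <1:part t2 r>
14. deliver 1→0:  nop
15. recover(2):  <2:part t1 r>

no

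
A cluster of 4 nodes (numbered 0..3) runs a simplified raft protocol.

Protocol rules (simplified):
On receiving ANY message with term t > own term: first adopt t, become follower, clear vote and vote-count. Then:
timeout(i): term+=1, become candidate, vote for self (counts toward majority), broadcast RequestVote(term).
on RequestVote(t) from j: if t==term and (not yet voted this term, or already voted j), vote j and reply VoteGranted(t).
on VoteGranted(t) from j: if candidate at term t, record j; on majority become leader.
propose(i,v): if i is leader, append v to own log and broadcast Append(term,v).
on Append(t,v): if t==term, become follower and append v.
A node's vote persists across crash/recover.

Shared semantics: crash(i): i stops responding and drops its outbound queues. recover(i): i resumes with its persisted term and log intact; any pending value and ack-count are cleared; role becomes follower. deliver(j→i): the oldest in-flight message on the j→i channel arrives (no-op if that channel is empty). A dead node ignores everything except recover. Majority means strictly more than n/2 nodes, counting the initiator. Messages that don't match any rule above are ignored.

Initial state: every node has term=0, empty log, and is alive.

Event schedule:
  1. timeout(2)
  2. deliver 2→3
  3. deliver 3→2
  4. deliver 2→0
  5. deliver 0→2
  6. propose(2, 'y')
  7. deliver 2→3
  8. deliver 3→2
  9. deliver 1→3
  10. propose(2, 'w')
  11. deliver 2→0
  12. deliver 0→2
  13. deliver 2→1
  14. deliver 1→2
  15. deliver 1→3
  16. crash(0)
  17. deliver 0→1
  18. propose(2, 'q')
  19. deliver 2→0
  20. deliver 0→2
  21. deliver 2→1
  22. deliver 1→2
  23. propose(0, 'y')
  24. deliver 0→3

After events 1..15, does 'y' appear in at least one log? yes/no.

yes

after 1 — timeout(2): n2:cand/t1/[-]
after 2 — deliver 2→3: n3:foll/t1/[-]
after 3 — deliver 3→2: ·
after 4 — deliver 2→0: n0:foll/t1/[-]
after 5 — deliver 0→2: n2:lead/t1/[-]
after 6 — propose(2,'y'): n2:lead/t1/[y]
after 7 — deliver 2→3: n3:foll/t1/[y]
after 8 — deliver 3→2: ·
after 9 — deliver 1→3: ·
after 10 — propose(2,'w'): n2:lead/t1/[y,w]
after 11 — deliver 2→0: n0:foll/t1/[y]
after 12 — deliver 0→2: ·
after 13 — deliver 2→1: n1:foll/t1/[-]
after 14 — deliver 1→2: ·
after 15 — deliver 1→3: ·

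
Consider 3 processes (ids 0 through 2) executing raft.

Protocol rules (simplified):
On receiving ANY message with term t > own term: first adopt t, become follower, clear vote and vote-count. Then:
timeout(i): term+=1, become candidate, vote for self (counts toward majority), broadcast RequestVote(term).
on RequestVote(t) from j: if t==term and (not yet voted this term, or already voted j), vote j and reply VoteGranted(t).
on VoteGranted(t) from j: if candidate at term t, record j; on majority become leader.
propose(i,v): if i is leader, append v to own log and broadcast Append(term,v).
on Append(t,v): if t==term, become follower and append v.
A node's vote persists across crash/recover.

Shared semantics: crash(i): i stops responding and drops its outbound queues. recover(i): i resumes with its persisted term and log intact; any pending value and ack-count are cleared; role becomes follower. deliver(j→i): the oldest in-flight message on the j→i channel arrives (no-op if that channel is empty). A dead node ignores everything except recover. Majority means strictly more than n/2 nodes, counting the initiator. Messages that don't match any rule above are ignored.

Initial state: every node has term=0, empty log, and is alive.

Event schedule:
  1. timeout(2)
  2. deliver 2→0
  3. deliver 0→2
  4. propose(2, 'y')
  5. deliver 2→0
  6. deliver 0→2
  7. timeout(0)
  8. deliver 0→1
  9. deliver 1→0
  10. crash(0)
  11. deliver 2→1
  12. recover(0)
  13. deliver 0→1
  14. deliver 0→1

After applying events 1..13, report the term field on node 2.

e1 timeout(2): 2[cand,t=1,-]
e2 deliver 2→0: 0[foll,t=1,-]
e3 deliver 0→2: 2[lead,t=1,-]
e4 propose(2,'y'): 2[lead,t=1,y]
e5 deliver 2→0: 0[foll,t=1,y]
e6 deliver 0→2: ·
e7 timeout(0): 0[cand,t=2,y]
e8 deliver 0→1: 1[foll,t=2,-]
e9 deliver 1→0: 0[lead,t=2,y]
e10 crash(0): 0[✗lead,t=2,y]
e11 deliver 2→1: ·
e12 recover(0): 0[foll,t=2,y]
e13 deliver 0→1: ·

1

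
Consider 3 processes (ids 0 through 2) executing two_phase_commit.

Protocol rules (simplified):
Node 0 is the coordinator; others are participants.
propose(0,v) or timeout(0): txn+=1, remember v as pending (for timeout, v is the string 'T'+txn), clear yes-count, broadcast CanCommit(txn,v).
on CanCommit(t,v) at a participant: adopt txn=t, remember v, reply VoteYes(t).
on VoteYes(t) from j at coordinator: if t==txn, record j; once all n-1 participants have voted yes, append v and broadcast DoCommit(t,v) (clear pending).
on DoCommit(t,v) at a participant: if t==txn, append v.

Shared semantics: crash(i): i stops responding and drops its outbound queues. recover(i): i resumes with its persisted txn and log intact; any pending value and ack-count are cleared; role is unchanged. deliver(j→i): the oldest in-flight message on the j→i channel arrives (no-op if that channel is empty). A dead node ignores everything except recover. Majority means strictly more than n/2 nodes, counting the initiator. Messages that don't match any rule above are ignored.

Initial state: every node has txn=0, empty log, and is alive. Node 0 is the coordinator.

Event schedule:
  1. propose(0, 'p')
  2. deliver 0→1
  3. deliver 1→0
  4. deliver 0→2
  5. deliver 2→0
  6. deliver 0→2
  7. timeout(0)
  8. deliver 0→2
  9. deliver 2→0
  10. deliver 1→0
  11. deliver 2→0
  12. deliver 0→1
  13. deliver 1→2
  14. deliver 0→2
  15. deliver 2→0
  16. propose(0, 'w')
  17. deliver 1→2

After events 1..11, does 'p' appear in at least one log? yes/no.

e1 propose(0,'p'): 0[coor,t=1,-]
e2 deliver 0→1: 1[part,t=1,-]
e3 deliver 1→0: ·
e4 deliver 0→2: 2[part,t=1,-]
e5 deliver 2→0: 0[coor,t=1,p]
e6 deliver 0→2: 2[part,t=1,p]
e7 timeout(0): 0[coor,t=2,p]
e8 deliver 0→2: 2[part,t=2,p]
e9 deliver 2→0: ·
e10 deliver 1→0: ·
e11 deliver 2→0: ·

yes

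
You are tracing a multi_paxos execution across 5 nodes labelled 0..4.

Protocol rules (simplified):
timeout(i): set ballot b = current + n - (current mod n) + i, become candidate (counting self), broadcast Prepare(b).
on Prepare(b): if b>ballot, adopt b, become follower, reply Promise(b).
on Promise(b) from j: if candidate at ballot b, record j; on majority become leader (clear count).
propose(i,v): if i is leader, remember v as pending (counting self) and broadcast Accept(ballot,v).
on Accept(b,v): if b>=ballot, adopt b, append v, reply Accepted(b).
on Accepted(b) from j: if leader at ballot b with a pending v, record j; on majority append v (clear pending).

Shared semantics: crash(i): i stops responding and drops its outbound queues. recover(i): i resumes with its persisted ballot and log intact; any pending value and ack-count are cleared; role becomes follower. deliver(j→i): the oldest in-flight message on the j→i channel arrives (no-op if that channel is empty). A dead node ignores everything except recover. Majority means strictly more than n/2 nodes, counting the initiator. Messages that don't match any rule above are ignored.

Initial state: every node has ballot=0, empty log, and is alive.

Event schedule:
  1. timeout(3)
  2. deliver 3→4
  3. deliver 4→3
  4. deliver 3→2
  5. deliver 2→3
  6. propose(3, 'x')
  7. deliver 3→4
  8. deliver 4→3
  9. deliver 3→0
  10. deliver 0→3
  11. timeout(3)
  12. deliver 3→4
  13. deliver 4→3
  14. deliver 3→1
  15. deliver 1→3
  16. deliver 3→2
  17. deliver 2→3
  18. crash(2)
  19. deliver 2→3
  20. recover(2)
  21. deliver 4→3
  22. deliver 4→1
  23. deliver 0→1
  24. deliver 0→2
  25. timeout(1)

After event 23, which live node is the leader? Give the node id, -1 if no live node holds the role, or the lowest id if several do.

-1

1. timeout(3):  <3:cand b8 ->
2. deliver 3→4:  <4:foll b8 ->
3. deliver 4→3:  nop
4. deliver 3→2:  <2:foll b8 ->
5. deliver 2→3:  <3:lead b8 ->
6. propose(3,'x'):  nop
7. deliver 3→4:  <4:foll b8 x>
8. deliver 4→3:  nop
9. deliver 3→0:  <0:foll b8 ->
10. deliver 0→3:  nop
11. timeout(3):  <3:cand b13 ->
12. deliver 3→4:  <4:foll b13 x>
13. deliver 4→3:  nop
14. deliver 3→1:  <1:foll b8 ->
15. deliver 1→3:  nop
16. deliver 3→2:  <2:foll b8 x>
17. deliver 2→3:  nop
18. crash(2):  <2:✗foll b8 x>
19. deliver 2→3:  nop
20. recover(2):  <2:foll b8 x>
21. deliver 4→3:  nop
22. deliver 4→1:  nop
23. deliver 0→1:  nop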